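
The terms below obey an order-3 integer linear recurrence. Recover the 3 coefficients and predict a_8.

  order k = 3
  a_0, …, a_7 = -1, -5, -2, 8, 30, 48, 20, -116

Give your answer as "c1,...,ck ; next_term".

2,-2,-2 ; -368

  a_3 = 2·-2 + -2·-5 + -2·-1 = 8
  a_4 = 2·8 + -2·-2 + -2·-5 = 30
  a_5 = 2·30 + -2·8 + -2·-2 = 48
  a_6 = 2·48 + -2·30 + -2·8 = 20
  a_7 = 2·20 + -2·48 + -2·30 = -116
  a_8 = 2·-116 + -2·20 + -2·48 = -368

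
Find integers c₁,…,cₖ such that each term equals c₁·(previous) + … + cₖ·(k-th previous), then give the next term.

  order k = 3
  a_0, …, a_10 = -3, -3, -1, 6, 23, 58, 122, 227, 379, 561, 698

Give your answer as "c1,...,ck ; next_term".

3,-2,-1 ; 593

  a_3 = 3·-1 + -2·-3 + -1·-3 = 6
  a_4 = 3·6 + -2·-1 + -1·-3 = 23
  a_5 = 3·23 + -2·6 + -1·-1 = 58
  a_6 = 3·58 + -2·23 + -1·6 = 122
  a_7 = 3·122 + -2·58 + -1·23 = 227
  a_8 = 3·227 + -2·122 + -1·58 = 379
  a_9 = 3·379 + -2·227 + -1·122 = 561
  a_10 = 3·561 + -2·379 + -1·227 = 698
  a_11 = 3·698 + -2·561 + -1·379 = 593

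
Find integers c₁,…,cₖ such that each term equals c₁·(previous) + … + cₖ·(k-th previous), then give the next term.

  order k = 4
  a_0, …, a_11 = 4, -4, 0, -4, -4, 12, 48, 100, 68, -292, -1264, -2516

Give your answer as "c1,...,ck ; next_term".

  a_4 = 2·-4 + -2·0 + -4·-4 + -3·4 = -4
  a_5 = 2·-4 + -2·-4 + -4·0 + -3·-4 = 12
  a_6 = 2·12 + -2·-4 + -4·-4 + -3·0 = 48
  a_7 = 2·48 + -2·12 + -4·-4 + -3·-4 = 100
  a_8 = 2·100 + -2·48 + -4·12 + -3·-4 = 68
  a_9 = 2·68 + -2·100 + -4·48 + -3·12 = -292
  a_10 = 2·-292 + -2·68 + -4·100 + -3·48 = -1264
  a_11 = 2·-1264 + -2·-292 + -4·68 + -3·100 = -2516
  a_12 = 2·-2516 + -2·-1264 + -4·-292 + -3·68 = -1540

2,-2,-4,-3 ; -1540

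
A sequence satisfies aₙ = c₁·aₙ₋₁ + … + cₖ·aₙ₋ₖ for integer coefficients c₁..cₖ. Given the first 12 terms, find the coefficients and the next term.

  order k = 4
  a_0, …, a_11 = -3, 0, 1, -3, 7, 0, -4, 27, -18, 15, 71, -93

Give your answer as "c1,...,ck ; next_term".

0,1,3,-2 ; 152

  a_4 = 0·-3 + 1·1 + 3·0 + -2·-3 = 7
  a_5 = 0·7 + 1·-3 + 3·1 + -2·0 = 0
  a_6 = 0·0 + 1·7 + 3·-3 + -2·1 = -4
  a_7 = 0·-4 + 1·0 + 3·7 + -2·-3 = 27
  a_8 = 0·27 + 1·-4 + 3·0 + -2·7 = -18
  a_9 = 0·-18 + 1·27 + 3·-4 + -2·0 = 15
  a_10 = 0·15 + 1·-18 + 3·27 + -2·-4 = 71
  a_11 = 0·71 + 1·15 + 3·-18 + -2·27 = -93
  a_12 = 0·-93 + 1·71 + 3·15 + -2·-18 = 152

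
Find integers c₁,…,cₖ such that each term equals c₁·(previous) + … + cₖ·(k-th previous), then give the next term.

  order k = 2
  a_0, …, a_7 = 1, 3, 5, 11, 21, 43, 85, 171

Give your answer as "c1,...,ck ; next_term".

1,2 ; 341

  a_2 = 1·3 + 2·1 = 5
  a_3 = 1·5 + 2·3 = 11
  a_4 = 1·11 + 2·5 = 21
  a_5 = 1·21 + 2·11 = 43
  a_6 = 1·43 + 2·21 = 85
  a_7 = 1·85 + 2·43 = 171
  a_8 = 1·171 + 2·85 = 341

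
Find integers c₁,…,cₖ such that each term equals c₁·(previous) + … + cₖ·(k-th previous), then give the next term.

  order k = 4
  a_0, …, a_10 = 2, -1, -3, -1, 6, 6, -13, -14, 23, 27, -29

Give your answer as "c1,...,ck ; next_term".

-1,-3,-2,-3 ; -56

  a_4 = -1·-1 + -3·-3 + -2·-1 + -3·2 = 6
  a_5 = -1·6 + -3·-1 + -2·-3 + -3·-1 = 6
  a_6 = -1·6 + -3·6 + -2·-1 + -3·-3 = -13
  a_7 = -1·-13 + -3·6 + -2·6 + -3·-1 = -14
  a_8 = -1·-14 + -3·-13 + -2·6 + -3·6 = 23
  a_9 = -1·23 + -3·-14 + -2·-13 + -3·6 = 27
  a_10 = -1·27 + -3·23 + -2·-14 + -3·-13 = -29
  a_11 = -1·-29 + -3·27 + -2·23 + -3·-14 = -56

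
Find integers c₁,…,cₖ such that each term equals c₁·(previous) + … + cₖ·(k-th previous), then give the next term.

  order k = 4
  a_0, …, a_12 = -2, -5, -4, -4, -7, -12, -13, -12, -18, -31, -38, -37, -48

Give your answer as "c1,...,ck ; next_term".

  a_4 = 1·-4 + -1·-4 + 1·-5 + 1·-2 = -7
  a_5 = 1·-7 + -1·-4 + 1·-4 + 1·-5 = -12
  a_6 = 1·-12 + -1·-7 + 1·-4 + 1·-4 = -13
  a_7 = 1·-13 + -1·-12 + 1·-7 + 1·-4 = -12
  a_8 = 1·-12 + -1·-13 + 1·-12 + 1·-7 = -18
  a_9 = 1·-18 + -1·-12 + 1·-13 + 1·-12 = -31
  a_10 = 1·-31 + -1·-18 + 1·-12 + 1·-13 = -38
  a_11 = 1·-38 + -1·-31 + 1·-18 + 1·-12 = -37
  a_12 = 1·-37 + -1·-38 + 1·-31 + 1·-18 = -48
  a_13 = 1·-48 + -1·-37 + 1·-38 + 1·-31 = -80

1,-1,1,1 ; -80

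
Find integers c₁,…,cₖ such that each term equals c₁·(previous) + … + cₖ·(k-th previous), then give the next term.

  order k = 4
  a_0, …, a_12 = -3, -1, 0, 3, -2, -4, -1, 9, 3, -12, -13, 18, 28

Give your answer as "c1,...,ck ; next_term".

  a_4 = 0·3 + -1·0 + -1·-1 + 1·-3 = -2
  a_5 = 0·-2 + -1·3 + -1·0 + 1·-1 = -4
  a_6 = 0·-4 + -1·-2 + -1·3 + 1·0 = -1
  a_7 = 0·-1 + -1·-4 + -1·-2 + 1·3 = 9
  a_8 = 0·9 + -1·-1 + -1·-4 + 1·-2 = 3
  a_9 = 0·3 + -1·9 + -1·-1 + 1·-4 = -12
  a_10 = 0·-12 + -1·3 + -1·9 + 1·-1 = -13
  a_11 = 0·-13 + -1·-12 + -1·3 + 1·9 = 18
  a_12 = 0·18 + -1·-13 + -1·-12 + 1·3 = 28
  a_13 = 0·28 + -1·18 + -1·-13 + 1·-12 = -17

0,-1,-1,1 ; -17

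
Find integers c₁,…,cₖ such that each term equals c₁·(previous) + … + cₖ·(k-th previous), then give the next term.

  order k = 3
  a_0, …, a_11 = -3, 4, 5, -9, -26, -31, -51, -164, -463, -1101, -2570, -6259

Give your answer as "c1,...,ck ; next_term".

  a_3 = 3·5 + -3·4 + 4·-3 = -9
  a_4 = 3·-9 + -3·5 + 4·4 = -26
  a_5 = 3·-26 + -3·-9 + 4·5 = -31
  a_6 = 3·-31 + -3·-26 + 4·-9 = -51
  a_7 = 3·-51 + -3·-31 + 4·-26 = -164
  a_8 = 3·-164 + -3·-51 + 4·-31 = -463
  a_9 = 3·-463 + -3·-164 + 4·-51 = -1101
  a_10 = 3·-1101 + -3·-463 + 4·-164 = -2570
  a_11 = 3·-2570 + -3·-1101 + 4·-463 = -6259
  a_12 = 3·-6259 + -3·-2570 + 4·-1101 = -15471

3,-3,4 ; -15471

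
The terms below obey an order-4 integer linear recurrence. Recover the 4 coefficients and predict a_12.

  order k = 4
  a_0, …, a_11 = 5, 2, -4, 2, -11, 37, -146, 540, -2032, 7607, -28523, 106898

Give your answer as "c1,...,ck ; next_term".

-3,3,1,1 ; -400688

  a_4 = -3·2 + 3·-4 + 1·2 + 1·5 = -11
  a_5 = -3·-11 + 3·2 + 1·-4 + 1·2 = 37
  a_6 = -3·37 + 3·-11 + 1·2 + 1·-4 = -146
  a_7 = -3·-146 + 3·37 + 1·-11 + 1·2 = 540
  a_8 = -3·540 + 3·-146 + 1·37 + 1·-11 = -2032
  a_9 = -3·-2032 + 3·540 + 1·-146 + 1·37 = 7607
  a_10 = -3·7607 + 3·-2032 + 1·540 + 1·-146 = -28523
  a_11 = -3·-28523 + 3·7607 + 1·-2032 + 1·540 = 106898
  a_12 = -3·106898 + 3·-28523 + 1·7607 + 1·-2032 = -400688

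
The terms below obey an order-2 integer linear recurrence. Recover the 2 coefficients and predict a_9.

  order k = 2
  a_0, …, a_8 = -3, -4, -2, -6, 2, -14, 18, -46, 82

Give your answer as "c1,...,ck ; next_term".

  a_2 = -1·-4 + 2·-3 = -2
  a_3 = -1·-2 + 2·-4 = -6
  a_4 = -1·-6 + 2·-2 = 2
  a_5 = -1·2 + 2·-6 = -14
  a_6 = -1·-14 + 2·2 = 18
  a_7 = -1·18 + 2·-14 = -46
  a_8 = -1·-46 + 2·18 = 82
  a_9 = -1·82 + 2·-46 = -174

-1,2 ; -174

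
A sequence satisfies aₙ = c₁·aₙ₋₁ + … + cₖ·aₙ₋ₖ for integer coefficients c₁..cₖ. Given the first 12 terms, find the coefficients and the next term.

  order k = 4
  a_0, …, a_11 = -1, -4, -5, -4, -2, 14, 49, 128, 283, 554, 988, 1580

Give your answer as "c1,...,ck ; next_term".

2,1,-2,-3 ; 2191

  a_4 = 2·-4 + 1·-5 + -2·-4 + -3·-1 = -2
  a_5 = 2·-2 + 1·-4 + -2·-5 + -3·-4 = 14
  a_6 = 2·14 + 1·-2 + -2·-4 + -3·-5 = 49
  a_7 = 2·49 + 1·14 + -2·-2 + -3·-4 = 128
  a_8 = 2·128 + 1·49 + -2·14 + -3·-2 = 283
  a_9 = 2·283 + 1·128 + -2·49 + -3·14 = 554
  a_10 = 2·554 + 1·283 + -2·128 + -3·49 = 988
  a_11 = 2·988 + 1·554 + -2·283 + -3·128 = 1580
  a_12 = 2·1580 + 1·988 + -2·554 + -3·283 = 2191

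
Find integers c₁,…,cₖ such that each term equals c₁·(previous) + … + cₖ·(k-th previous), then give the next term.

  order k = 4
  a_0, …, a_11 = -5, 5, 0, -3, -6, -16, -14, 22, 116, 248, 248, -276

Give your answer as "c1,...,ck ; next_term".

  a_4 = 2·-3 + -2·0 + -2·5 + -2·-5 = -6
  a_5 = 2·-6 + -2·-3 + -2·0 + -2·5 = -16
  a_6 = 2·-16 + -2·-6 + -2·-3 + -2·0 = -14
  a_7 = 2·-14 + -2·-16 + -2·-6 + -2·-3 = 22
  a_8 = 2·22 + -2·-14 + -2·-16 + -2·-6 = 116
  a_9 = 2·116 + -2·22 + -2·-14 + -2·-16 = 248
  a_10 = 2·248 + -2·116 + -2·22 + -2·-14 = 248
  a_11 = 2·248 + -2·248 + -2·116 + -2·22 = -276
  a_12 = 2·-276 + -2·248 + -2·248 + -2·116 = -1776

2,-2,-2,-2 ; -1776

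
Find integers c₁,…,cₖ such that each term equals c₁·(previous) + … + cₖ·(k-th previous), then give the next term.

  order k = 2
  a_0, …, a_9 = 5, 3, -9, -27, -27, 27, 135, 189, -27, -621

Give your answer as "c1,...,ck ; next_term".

  a_2 = 2·3 + -3·5 = -9
  a_3 = 2·-9 + -3·3 = -27
  a_4 = 2·-27 + -3·-9 = -27
  a_5 = 2·-27 + -3·-27 = 27
  a_6 = 2·27 + -3·-27 = 135
  a_7 = 2·135 + -3·27 = 189
  a_8 = 2·189 + -3·135 = -27
  a_9 = 2·-27 + -3·189 = -621
  a_10 = 2·-621 + -3·-27 = -1161

2,-3 ; -1161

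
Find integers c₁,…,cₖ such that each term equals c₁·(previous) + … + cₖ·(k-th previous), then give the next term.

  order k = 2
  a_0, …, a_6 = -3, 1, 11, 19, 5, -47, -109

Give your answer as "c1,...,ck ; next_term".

2,-3 ; -77

  a_2 = 2·1 + -3·-3 = 11
  a_3 = 2·11 + -3·1 = 19
  a_4 = 2·19 + -3·11 = 5
  a_5 = 2·5 + -3·19 = -47
  a_6 = 2·-47 + -3·5 = -109
  a_7 = 2·-109 + -3·-47 = -77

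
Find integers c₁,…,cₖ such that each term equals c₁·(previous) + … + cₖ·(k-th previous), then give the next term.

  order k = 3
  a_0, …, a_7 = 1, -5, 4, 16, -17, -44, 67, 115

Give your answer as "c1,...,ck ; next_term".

  a_3 = 0·4 + -3·-5 + 1·1 = 16
  a_4 = 0·16 + -3·4 + 1·-5 = -17
  a_5 = 0·-17 + -3·16 + 1·4 = -44
  a_6 = 0·-44 + -3·-17 + 1·16 = 67
  a_7 = 0·67 + -3·-44 + 1·-17 = 115
  a_8 = 0·115 + -3·67 + 1·-44 = -245

0,-3,1 ; -245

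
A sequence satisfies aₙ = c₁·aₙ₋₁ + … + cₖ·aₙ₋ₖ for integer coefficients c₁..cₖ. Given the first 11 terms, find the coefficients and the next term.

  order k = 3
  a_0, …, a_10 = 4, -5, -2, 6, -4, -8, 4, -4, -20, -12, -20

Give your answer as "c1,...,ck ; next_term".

1,0,2 ; -60

  a_3 = 1·-2 + 0·-5 + 2·4 = 6
  a_4 = 1·6 + 0·-2 + 2·-5 = -4
  a_5 = 1·-4 + 0·6 + 2·-2 = -8
  a_6 = 1·-8 + 0·-4 + 2·6 = 4
  a_7 = 1·4 + 0·-8 + 2·-4 = -4
  a_8 = 1·-4 + 0·4 + 2·-8 = -20
  a_9 = 1·-20 + 0·-4 + 2·4 = -12
  a_10 = 1·-12 + 0·-20 + 2·-4 = -20
  a_11 = 1·-20 + 0·-12 + 2·-20 = -60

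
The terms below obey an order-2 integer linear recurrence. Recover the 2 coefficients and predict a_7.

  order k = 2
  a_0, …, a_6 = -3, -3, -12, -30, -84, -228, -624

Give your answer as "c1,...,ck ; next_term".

  a_2 = 2·-3 + 2·-3 = -12
  a_3 = 2·-12 + 2·-3 = -30
  a_4 = 2·-30 + 2·-12 = -84
  a_5 = 2·-84 + 2·-30 = -228
  a_6 = 2·-228 + 2·-84 = -624
  a_7 = 2·-624 + 2·-228 = -1704

2,2 ; -1704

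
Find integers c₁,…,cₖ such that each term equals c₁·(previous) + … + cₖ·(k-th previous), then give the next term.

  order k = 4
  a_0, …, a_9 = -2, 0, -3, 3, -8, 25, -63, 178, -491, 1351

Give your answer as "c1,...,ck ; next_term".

  a_4 = -2·3 + 2·-3 + -1·0 + -2·-2 = -8
  a_5 = -2·-8 + 2·3 + -1·-3 + -2·0 = 25
  a_6 = -2·25 + 2·-8 + -1·3 + -2·-3 = -63
  a_7 = -2·-63 + 2·25 + -1·-8 + -2·3 = 178
  a_8 = -2·178 + 2·-63 + -1·25 + -2·-8 = -491
  a_9 = -2·-491 + 2·178 + -1·-63 + -2·25 = 1351
  a_10 = -2·1351 + 2·-491 + -1·178 + -2·-63 = -3736

-2,2,-1,-2 ; -3736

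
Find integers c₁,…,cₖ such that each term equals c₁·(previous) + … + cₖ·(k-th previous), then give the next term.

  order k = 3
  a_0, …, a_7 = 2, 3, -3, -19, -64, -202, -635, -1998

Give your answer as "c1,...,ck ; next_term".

  a_3 = 4·-3 + -3·3 + 1·2 = -19
  a_4 = 4·-19 + -3·-3 + 1·3 = -64
  a_5 = 4·-64 + -3·-19 + 1·-3 = -202
  a_6 = 4·-202 + -3·-64 + 1·-19 = -635
  a_7 = 4·-635 + -3·-202 + 1·-64 = -1998
  a_8 = 4·-1998 + -3·-635 + 1·-202 = -6289

4,-3,1 ; -6289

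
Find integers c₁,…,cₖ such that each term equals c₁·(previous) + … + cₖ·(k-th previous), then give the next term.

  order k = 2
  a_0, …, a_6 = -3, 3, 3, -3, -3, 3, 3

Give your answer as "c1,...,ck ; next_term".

0,-1 ; -3

  a_2 = 0·3 + -1·-3 = 3
  a_3 = 0·3 + -1·3 = -3
  a_4 = 0·-3 + -1·3 = -3
  a_5 = 0·-3 + -1·-3 = 3
  a_6 = 0·3 + -1·-3 = 3
  a_7 = 0·3 + -1·3 = -3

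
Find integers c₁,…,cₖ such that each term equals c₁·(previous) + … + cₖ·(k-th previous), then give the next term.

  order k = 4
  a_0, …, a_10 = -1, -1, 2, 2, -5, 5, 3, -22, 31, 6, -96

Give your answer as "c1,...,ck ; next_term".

  a_4 = -1·2 + -2·2 + 1·-1 + -2·-1 = -5
  a_5 = -1·-5 + -2·2 + 1·2 + -2·-1 = 5
  a_6 = -1·5 + -2·-5 + 1·2 + -2·2 = 3
  a_7 = -1·3 + -2·5 + 1·-5 + -2·2 = -22
  a_8 = -1·-22 + -2·3 + 1·5 + -2·-5 = 31
  a_9 = -1·31 + -2·-22 + 1·3 + -2·5 = 6
  a_10 = -1·6 + -2·31 + 1·-22 + -2·3 = -96
  a_11 = -1·-96 + -2·6 + 1·31 + -2·-22 = 159

-1,-2,1,-2 ; 159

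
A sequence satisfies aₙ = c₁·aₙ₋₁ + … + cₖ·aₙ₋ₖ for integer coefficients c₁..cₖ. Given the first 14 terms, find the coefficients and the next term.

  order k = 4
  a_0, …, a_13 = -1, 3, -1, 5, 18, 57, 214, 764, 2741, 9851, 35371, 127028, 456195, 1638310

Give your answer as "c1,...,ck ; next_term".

  a_4 = 3·5 + 2·-1 + 1·3 + -2·-1 = 18
  a_5 = 3·18 + 2·5 + 1·-1 + -2·3 = 57
  a_6 = 3·57 + 2·18 + 1·5 + -2·-1 = 214
  a_7 = 3·214 + 2·57 + 1·18 + -2·5 = 764
  a_8 = 3·764 + 2·214 + 1·57 + -2·18 = 2741
  a_9 = 3·2741 + 2·764 + 1·214 + -2·57 = 9851
  a_10 = 3·9851 + 2·2741 + 1·764 + -2·214 = 35371
  a_11 = 3·35371 + 2·9851 + 1·2741 + -2·764 = 127028
  a_12 = 3·127028 + 2·35371 + 1·9851 + -2·2741 = 456195
  a_13 = 3·456195 + 2·127028 + 1·35371 + -2·9851 = 1638310
  a_14 = 3·1638310 + 2·456195 + 1·127028 + -2·35371 = 5883606

3,2,1,-2 ; 5883606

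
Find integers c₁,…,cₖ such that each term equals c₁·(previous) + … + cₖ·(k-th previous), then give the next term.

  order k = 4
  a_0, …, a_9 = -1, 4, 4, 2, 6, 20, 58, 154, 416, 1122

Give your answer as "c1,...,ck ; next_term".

  a_4 = 2·2 + 2·4 + -1·4 + 2·-1 = 6
  a_5 = 2·6 + 2·2 + -1·4 + 2·4 = 20
  a_6 = 2·20 + 2·6 + -1·2 + 2·4 = 58
  a_7 = 2·58 + 2·20 + -1·6 + 2·2 = 154
  a_8 = 2·154 + 2·58 + -1·20 + 2·6 = 416
  a_9 = 2·416 + 2·154 + -1·58 + 2·20 = 1122
  a_10 = 2·1122 + 2·416 + -1·154 + 2·58 = 3038

2,2,-1,2 ; 3038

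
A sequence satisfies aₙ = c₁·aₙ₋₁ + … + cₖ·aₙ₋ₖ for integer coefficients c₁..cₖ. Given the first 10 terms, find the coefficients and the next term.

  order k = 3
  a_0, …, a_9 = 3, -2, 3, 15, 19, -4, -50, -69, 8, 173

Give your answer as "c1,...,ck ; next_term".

  a_3 = 2·3 + -3·-2 + 1·3 = 15
  a_4 = 2·15 + -3·3 + 1·-2 = 19
  a_5 = 2·19 + -3·15 + 1·3 = -4
  a_6 = 2·-4 + -3·19 + 1·15 = -50
  a_7 = 2·-50 + -3·-4 + 1·19 = -69
  a_8 = 2·-69 + -3·-50 + 1·-4 = 8
  a_9 = 2·8 + -3·-69 + 1·-50 = 173
  a_10 = 2·173 + -3·8 + 1·-69 = 253

2,-3,1 ; 253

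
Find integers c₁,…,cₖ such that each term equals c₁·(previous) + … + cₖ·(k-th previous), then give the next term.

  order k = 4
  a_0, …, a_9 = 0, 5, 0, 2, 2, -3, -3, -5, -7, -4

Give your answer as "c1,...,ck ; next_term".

1,0,0,-1 ; -1

  a_4 = 1·2 + 0·0 + 0·5 + -1·0 = 2
  a_5 = 1·2 + 0·2 + 0·0 + -1·5 = -3
  a_6 = 1·-3 + 0·2 + 0·2 + -1·0 = -3
  a_7 = 1·-3 + 0·-3 + 0·2 + -1·2 = -5
  a_8 = 1·-5 + 0·-3 + 0·-3 + -1·2 = -7
  a_9 = 1·-7 + 0·-5 + 0·-3 + -1·-3 = -4
  a_10 = 1·-4 + 0·-7 + 0·-5 + -1·-3 = -1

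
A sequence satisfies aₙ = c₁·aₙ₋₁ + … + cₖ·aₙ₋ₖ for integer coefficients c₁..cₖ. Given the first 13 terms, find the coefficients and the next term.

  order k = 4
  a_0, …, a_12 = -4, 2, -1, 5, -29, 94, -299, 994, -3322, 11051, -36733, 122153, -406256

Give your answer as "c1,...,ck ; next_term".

  a_4 = -3·5 + 0·-1 + -3·2 + 2·-4 = -29
  a_5 = -3·-29 + 0·5 + -3·-1 + 2·2 = 94
  a_6 = -3·94 + 0·-29 + -3·5 + 2·-1 = -299
  a_7 = -3·-299 + 0·94 + -3·-29 + 2·5 = 994
  a_8 = -3·994 + 0·-299 + -3·94 + 2·-29 = -3322
  a_9 = -3·-3322 + 0·994 + -3·-299 + 2·94 = 11051
  a_10 = -3·11051 + 0·-3322 + -3·994 + 2·-299 = -36733
  a_11 = -3·-36733 + 0·11051 + -3·-3322 + 2·994 = 122153
  a_12 = -3·122153 + 0·-36733 + -3·11051 + 2·-3322 = -406256
  a_13 = -3·-406256 + 0·122153 + -3·-36733 + 2·11051 = 1351069

-3,0,-3,2 ; 1351069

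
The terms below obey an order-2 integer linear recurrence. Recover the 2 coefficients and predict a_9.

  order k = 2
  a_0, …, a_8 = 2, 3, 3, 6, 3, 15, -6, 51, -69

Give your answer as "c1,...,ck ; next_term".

  a_2 = -1·3 + 3·2 = 3
  a_3 = -1·3 + 3·3 = 6
  a_4 = -1·6 + 3·3 = 3
  a_5 = -1·3 + 3·6 = 15
  a_6 = -1·15 + 3·3 = -6
  a_7 = -1·-6 + 3·15 = 51
  a_8 = -1·51 + 3·-6 = -69
  a_9 = -1·-69 + 3·51 = 222

-1,3 ; 222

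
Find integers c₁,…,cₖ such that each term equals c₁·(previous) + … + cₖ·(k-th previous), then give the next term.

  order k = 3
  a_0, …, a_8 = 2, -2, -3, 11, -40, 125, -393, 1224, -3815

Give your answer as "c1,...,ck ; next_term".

  a_3 = -3·-3 + 1·-2 + 2·2 = 11
  a_4 = -3·11 + 1·-3 + 2·-2 = -40
  a_5 = -3·-40 + 1·11 + 2·-3 = 125
  a_6 = -3·125 + 1·-40 + 2·11 = -393
  a_7 = -3·-393 + 1·125 + 2·-40 = 1224
  a_8 = -3·1224 + 1·-393 + 2·125 = -3815
  a_9 = -3·-3815 + 1·1224 + 2·-393 = 11883

-3,1,2 ; 11883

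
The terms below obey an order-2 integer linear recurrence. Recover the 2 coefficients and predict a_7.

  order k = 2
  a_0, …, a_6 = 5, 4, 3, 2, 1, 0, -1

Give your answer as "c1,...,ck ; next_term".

  a_2 = 2·4 + -1·5 = 3
  a_3 = 2·3 + -1·4 = 2
  a_4 = 2·2 + -1·3 = 1
  a_5 = 2·1 + -1·2 = 0
  a_6 = 2·0 + -1·1 = -1
  a_7 = 2·-1 + -1·0 = -2

2,-1 ; -2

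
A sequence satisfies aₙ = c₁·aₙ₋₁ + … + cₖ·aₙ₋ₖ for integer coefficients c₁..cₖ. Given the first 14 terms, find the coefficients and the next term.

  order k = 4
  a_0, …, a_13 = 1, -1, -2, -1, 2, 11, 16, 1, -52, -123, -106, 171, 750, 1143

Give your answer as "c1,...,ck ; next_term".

  a_4 = 1·-1 + -1·-2 + -3·-1 + -2·1 = 2
  a_5 = 1·2 + -1·-1 + -3·-2 + -2·-1 = 11
  a_6 = 1·11 + -1·2 + -3·-1 + -2·-2 = 16
  a_7 = 1·16 + -1·11 + -3·2 + -2·-1 = 1
  a_8 = 1·1 + -1·16 + -3·11 + -2·2 = -52
  a_9 = 1·-52 + -1·1 + -3·16 + -2·11 = -123
  a_10 = 1·-123 + -1·-52 + -3·1 + -2·16 = -106
  a_11 = 1·-106 + -1·-123 + -3·-52 + -2·1 = 171
  a_12 = 1·171 + -1·-106 + -3·-123 + -2·-52 = 750
  a_13 = 1·750 + -1·171 + -3·-106 + -2·-123 = 1143
  a_14 = 1·1143 + -1·750 + -3·171 + -2·-106 = 92

1,-1,-3,-2 ; 92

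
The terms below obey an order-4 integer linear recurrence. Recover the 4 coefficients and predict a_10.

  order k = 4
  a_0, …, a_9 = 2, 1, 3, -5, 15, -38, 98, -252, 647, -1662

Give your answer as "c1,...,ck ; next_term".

  a_4 = -2·-5 + 2·3 + 1·1 + -1·2 = 15
  a_5 = -2·15 + 2·-5 + 1·3 + -1·1 = -38
  a_6 = -2·-38 + 2·15 + 1·-5 + -1·3 = 98
  a_7 = -2·98 + 2·-38 + 1·15 + -1·-5 = -252
  a_8 = -2·-252 + 2·98 + 1·-38 + -1·15 = 647
  a_9 = -2·647 + 2·-252 + 1·98 + -1·-38 = -1662
  a_10 = -2·-1662 + 2·647 + 1·-252 + -1·98 = 4268

-2,2,1,-1 ; 4268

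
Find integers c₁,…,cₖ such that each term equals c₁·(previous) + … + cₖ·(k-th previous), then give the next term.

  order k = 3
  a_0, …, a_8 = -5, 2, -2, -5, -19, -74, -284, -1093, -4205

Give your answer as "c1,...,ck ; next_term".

  a_3 = 3·-2 + 3·2 + 1·-5 = -5
  a_4 = 3·-5 + 3·-2 + 1·2 = -19
  a_5 = 3·-19 + 3·-5 + 1·-2 = -74
  a_6 = 3·-74 + 3·-19 + 1·-5 = -284
  a_7 = 3·-284 + 3·-74 + 1·-19 = -1093
  a_8 = 3·-1093 + 3·-284 + 1·-74 = -4205
  a_9 = 3·-4205 + 3·-1093 + 1·-284 = -16178

3,3,1 ; -16178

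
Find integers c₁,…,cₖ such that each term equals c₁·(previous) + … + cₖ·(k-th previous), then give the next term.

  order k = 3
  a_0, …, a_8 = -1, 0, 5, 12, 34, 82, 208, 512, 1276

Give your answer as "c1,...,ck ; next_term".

  a_3 = 2·5 + 2·0 + -2·-1 = 12
  a_4 = 2·12 + 2·5 + -2·0 = 34
  a_5 = 2·34 + 2·12 + -2·5 = 82
  a_6 = 2·82 + 2·34 + -2·12 = 208
  a_7 = 2·208 + 2·82 + -2·34 = 512
  a_8 = 2·512 + 2·208 + -2·82 = 1276
  a_9 = 2·1276 + 2·512 + -2·208 = 3160

2,2,-2 ; 3160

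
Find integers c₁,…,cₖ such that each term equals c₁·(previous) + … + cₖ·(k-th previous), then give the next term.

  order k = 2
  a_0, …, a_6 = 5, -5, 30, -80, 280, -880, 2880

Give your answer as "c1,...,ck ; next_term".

-2,4 ; -9280

  a_2 = -2·-5 + 4·5 = 30
  a_3 = -2·30 + 4·-5 = -80
  a_4 = -2·-80 + 4·30 = 280
  a_5 = -2·280 + 4·-80 = -880
  a_6 = -2·-880 + 4·280 = 2880
  a_7 = -2·2880 + 4·-880 = -9280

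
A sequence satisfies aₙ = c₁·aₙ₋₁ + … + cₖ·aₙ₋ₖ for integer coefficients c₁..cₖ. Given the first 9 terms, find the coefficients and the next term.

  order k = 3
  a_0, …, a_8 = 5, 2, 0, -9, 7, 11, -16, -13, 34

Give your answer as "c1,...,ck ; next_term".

  a_3 = -1·0 + -2·2 + -1·5 = -9
  a_4 = -1·-9 + -2·0 + -1·2 = 7
  a_5 = -1·7 + -2·-9 + -1·0 = 11
  a_6 = -1·11 + -2·7 + -1·-9 = -16
  a_7 = -1·-16 + -2·11 + -1·7 = -13
  a_8 = -1·-13 + -2·-16 + -1·11 = 34
  a_9 = -1·34 + -2·-13 + -1·-16 = 8

-1,-2,-1 ; 8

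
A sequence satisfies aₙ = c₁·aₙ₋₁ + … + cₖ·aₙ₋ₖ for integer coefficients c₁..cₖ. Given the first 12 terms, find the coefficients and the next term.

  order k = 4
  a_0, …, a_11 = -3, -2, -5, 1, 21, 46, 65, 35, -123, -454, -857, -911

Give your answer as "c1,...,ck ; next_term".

2,-2,0,-3 ; 261

  a_4 = 2·1 + -2·-5 + 0·-2 + -3·-3 = 21
  a_5 = 2·21 + -2·1 + 0·-5 + -3·-2 = 46
  a_6 = 2·46 + -2·21 + 0·1 + -3·-5 = 65
  a_7 = 2·65 + -2·46 + 0·21 + -3·1 = 35
  a_8 = 2·35 + -2·65 + 0·46 + -3·21 = -123
  a_9 = 2·-123 + -2·35 + 0·65 + -3·46 = -454
  a_10 = 2·-454 + -2·-123 + 0·35 + -3·65 = -857
  a_11 = 2·-857 + -2·-454 + 0·-123 + -3·35 = -911
  a_12 = 2·-911 + -2·-857 + 0·-454 + -3·-123 = 261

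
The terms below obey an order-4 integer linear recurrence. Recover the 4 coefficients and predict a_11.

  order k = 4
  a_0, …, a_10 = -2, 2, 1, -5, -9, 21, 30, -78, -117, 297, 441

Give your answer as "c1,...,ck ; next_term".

0,-3,0,3 ; -1125

  a_4 = 0·-5 + -3·1 + 0·2 + 3·-2 = -9
  a_5 = 0·-9 + -3·-5 + 0·1 + 3·2 = 21
  a_6 = 0·21 + -3·-9 + 0·-5 + 3·1 = 30
  a_7 = 0·30 + -3·21 + 0·-9 + 3·-5 = -78
  a_8 = 0·-78 + -3·30 + 0·21 + 3·-9 = -117
  a_9 = 0·-117 + -3·-78 + 0·30 + 3·21 = 297
  a_10 = 0·297 + -3·-117 + 0·-78 + 3·30 = 441
  a_11 = 0·441 + -3·297 + 0·-117 + 3·-78 = -1125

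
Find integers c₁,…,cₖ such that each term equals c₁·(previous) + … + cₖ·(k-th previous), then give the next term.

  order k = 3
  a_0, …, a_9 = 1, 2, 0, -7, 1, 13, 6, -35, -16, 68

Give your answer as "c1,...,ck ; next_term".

  a_3 = -1·0 + -2·2 + -3·1 = -7
  a_4 = -1·-7 + -2·0 + -3·2 = 1
  a_5 = -1·1 + -2·-7 + -3·0 = 13
  a_6 = -1·13 + -2·1 + -3·-7 = 6
  a_7 = -1·6 + -2·13 + -3·1 = -35
  a_8 = -1·-35 + -2·6 + -3·13 = -16
  a_9 = -1·-16 + -2·-35 + -3·6 = 68
  a_10 = -1·68 + -2·-16 + -3·-35 = 69

-1,-2,-3 ; 69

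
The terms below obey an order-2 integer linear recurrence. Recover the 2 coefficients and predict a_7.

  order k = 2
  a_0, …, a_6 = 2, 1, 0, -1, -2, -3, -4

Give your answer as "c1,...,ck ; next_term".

2,-1 ; -5

  a_2 = 2·1 + -1·2 = 0
  a_3 = 2·0 + -1·1 = -1
  a_4 = 2·-1 + -1·0 = -2
  a_5 = 2·-2 + -1·-1 = -3
  a_6 = 2·-3 + -1·-2 = -4
  a_7 = 2·-4 + -1·-3 = -5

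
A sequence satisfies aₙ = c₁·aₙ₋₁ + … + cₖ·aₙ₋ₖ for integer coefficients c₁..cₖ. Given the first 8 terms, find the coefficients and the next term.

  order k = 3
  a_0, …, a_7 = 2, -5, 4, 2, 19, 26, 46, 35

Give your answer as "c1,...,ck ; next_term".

2,0,-3 ; -8

  a_3 = 2·4 + 0·-5 + -3·2 = 2
  a_4 = 2·2 + 0·4 + -3·-5 = 19
  a_5 = 2·19 + 0·2 + -3·4 = 26
  a_6 = 2·26 + 0·19 + -3·2 = 46
  a_7 = 2·46 + 0·26 + -3·19 = 35
  a_8 = 2·35 + 0·46 + -3·26 = -8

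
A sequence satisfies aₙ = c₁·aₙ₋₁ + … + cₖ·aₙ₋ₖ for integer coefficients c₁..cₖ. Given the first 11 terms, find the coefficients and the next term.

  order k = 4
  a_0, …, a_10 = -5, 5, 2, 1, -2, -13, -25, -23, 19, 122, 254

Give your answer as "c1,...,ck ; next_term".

  a_4 = 2·1 + -2·2 + -1·5 + -1·-5 = -2
  a_5 = 2·-2 + -2·1 + -1·2 + -1·5 = -13
  a_6 = 2·-13 + -2·-2 + -1·1 + -1·2 = -25
  a_7 = 2·-25 + -2·-13 + -1·-2 + -1·1 = -23
  a_8 = 2·-23 + -2·-25 + -1·-13 + -1·-2 = 19
  a_9 = 2·19 + -2·-23 + -1·-25 + -1·-13 = 122
  a_10 = 2·122 + -2·19 + -1·-23 + -1·-25 = 254
  a_11 = 2·254 + -2·122 + -1·19 + -1·-23 = 268

2,-2,-1,-1 ; 268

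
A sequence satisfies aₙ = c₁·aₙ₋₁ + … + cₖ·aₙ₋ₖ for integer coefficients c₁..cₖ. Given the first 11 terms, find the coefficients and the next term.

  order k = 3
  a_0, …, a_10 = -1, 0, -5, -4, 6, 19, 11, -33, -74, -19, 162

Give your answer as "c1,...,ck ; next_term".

1,-2,-1 ; 274

  a_3 = 1·-5 + -2·0 + -1·-1 = -4
  a_4 = 1·-4 + -2·-5 + -1·0 = 6
  a_5 = 1·6 + -2·-4 + -1·-5 = 19
  a_6 = 1·19 + -2·6 + -1·-4 = 11
  a_7 = 1·11 + -2·19 + -1·6 = -33
  a_8 = 1·-33 + -2·11 + -1·19 = -74
  a_9 = 1·-74 + -2·-33 + -1·11 = -19
  a_10 = 1·-19 + -2·-74 + -1·-33 = 162
  a_11 = 1·162 + -2·-19 + -1·-74 = 274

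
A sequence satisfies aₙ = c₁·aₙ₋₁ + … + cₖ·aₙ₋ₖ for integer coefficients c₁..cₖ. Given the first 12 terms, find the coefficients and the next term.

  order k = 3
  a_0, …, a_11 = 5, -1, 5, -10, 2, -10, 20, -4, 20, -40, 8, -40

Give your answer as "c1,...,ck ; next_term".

0,0,-2 ; 80

  a_3 = 0·5 + 0·-1 + -2·5 = -10
  a_4 = 0·-10 + 0·5 + -2·-1 = 2
  a_5 = 0·2 + 0·-10 + -2·5 = -10
  a_6 = 0·-10 + 0·2 + -2·-10 = 20
  a_7 = 0·20 + 0·-10 + -2·2 = -4
  a_8 = 0·-4 + 0·20 + -2·-10 = 20
  a_9 = 0·20 + 0·-4 + -2·20 = -40
  a_10 = 0·-40 + 0·20 + -2·-4 = 8
  a_11 = 0·8 + 0·-40 + -2·20 = -40
  a_12 = 0·-40 + 0·8 + -2·-40 = 80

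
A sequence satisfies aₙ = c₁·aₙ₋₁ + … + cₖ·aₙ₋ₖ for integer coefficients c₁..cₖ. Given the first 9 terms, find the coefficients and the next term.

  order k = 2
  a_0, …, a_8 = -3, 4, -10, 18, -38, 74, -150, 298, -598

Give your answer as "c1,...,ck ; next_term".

  a_2 = -1·4 + 2·-3 = -10
  a_3 = -1·-10 + 2·4 = 18
  a_4 = -1·18 + 2·-10 = -38
  a_5 = -1·-38 + 2·18 = 74
  a_6 = -1·74 + 2·-38 = -150
  a_7 = -1·-150 + 2·74 = 298
  a_8 = -1·298 + 2·-150 = -598
  a_9 = -1·-598 + 2·298 = 1194

-1,2 ; 1194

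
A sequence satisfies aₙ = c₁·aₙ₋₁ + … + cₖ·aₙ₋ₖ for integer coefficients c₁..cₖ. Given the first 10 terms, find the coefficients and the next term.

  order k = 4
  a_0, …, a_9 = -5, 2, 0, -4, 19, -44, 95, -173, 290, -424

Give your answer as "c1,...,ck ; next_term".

-2,1,3,-1 ; 524

  a_4 = -2·-4 + 1·0 + 3·2 + -1·-5 = 19
  a_5 = -2·19 + 1·-4 + 3·0 + -1·2 = -44
  a_6 = -2·-44 + 1·19 + 3·-4 + -1·0 = 95
  a_7 = -2·95 + 1·-44 + 3·19 + -1·-4 = -173
  a_8 = -2·-173 + 1·95 + 3·-44 + -1·19 = 290
  a_9 = -2·290 + 1·-173 + 3·95 + -1·-44 = -424
  a_10 = -2·-424 + 1·290 + 3·-173 + -1·95 = 524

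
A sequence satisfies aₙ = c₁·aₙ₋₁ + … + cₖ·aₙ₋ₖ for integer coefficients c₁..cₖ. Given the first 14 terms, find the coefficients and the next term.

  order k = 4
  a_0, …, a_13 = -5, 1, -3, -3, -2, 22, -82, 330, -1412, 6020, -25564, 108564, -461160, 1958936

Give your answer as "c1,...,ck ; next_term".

  a_4 = -4·-3 + 0·-3 + -4·1 + 2·-5 = -2
  a_5 = -4·-2 + 0·-3 + -4·-3 + 2·1 = 22
  a_6 = -4·22 + 0·-2 + -4·-3 + 2·-3 = -82
  a_7 = -4·-82 + 0·22 + -4·-2 + 2·-3 = 330
  a_8 = -4·330 + 0·-82 + -4·22 + 2·-2 = -1412
  a_9 = -4·-1412 + 0·330 + -4·-82 + 2·22 = 6020
  a_10 = -4·6020 + 0·-1412 + -4·330 + 2·-82 = -25564
  a_11 = -4·-25564 + 0·6020 + -4·-1412 + 2·330 = 108564
  a_12 = -4·108564 + 0·-25564 + -4·6020 + 2·-1412 = -461160
  a_13 = -4·-461160 + 0·108564 + -4·-25564 + 2·6020 = 1958936
  a_14 = -4·1958936 + 0·-461160 + -4·108564 + 2·-25564 = -8321128

-4,0,-4,2 ; -8321128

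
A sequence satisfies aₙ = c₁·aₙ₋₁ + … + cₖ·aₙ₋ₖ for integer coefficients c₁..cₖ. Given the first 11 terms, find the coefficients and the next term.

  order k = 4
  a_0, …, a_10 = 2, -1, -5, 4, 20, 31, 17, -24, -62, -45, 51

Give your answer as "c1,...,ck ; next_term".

  a_4 = 2·4 + -2·-5 + 0·-1 + 1·2 = 20
  a_5 = 2·20 + -2·4 + 0·-5 + 1·-1 = 31
  a_6 = 2·31 + -2·20 + 0·4 + 1·-5 = 17
  a_7 = 2·17 + -2·31 + 0·20 + 1·4 = -24
  a_8 = 2·-24 + -2·17 + 0·31 + 1·20 = -62
  a_9 = 2·-62 + -2·-24 + 0·17 + 1·31 = -45
  a_10 = 2·-45 + -2·-62 + 0·-24 + 1·17 = 51
  a_11 = 2·51 + -2·-45 + 0·-62 + 1·-24 = 168

2,-2,0,1 ; 168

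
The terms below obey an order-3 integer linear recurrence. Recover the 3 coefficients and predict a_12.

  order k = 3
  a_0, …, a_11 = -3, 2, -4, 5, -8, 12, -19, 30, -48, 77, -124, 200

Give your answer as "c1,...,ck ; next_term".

-2,0,1 ; -323

  a_3 = -2·-4 + 0·2 + 1·-3 = 5
  a_4 = -2·5 + 0·-4 + 1·2 = -8
  a_5 = -2·-8 + 0·5 + 1·-4 = 12
  a_6 = -2·12 + 0·-8 + 1·5 = -19
  a_7 = -2·-19 + 0·12 + 1·-8 = 30
  a_8 = -2·30 + 0·-19 + 1·12 = -48
  a_9 = -2·-48 + 0·30 + 1·-19 = 77
  a_10 = -2·77 + 0·-48 + 1·30 = -124
  a_11 = -2·-124 + 0·77 + 1·-48 = 200
  a_12 = -2·200 + 0·-124 + 1·77 = -323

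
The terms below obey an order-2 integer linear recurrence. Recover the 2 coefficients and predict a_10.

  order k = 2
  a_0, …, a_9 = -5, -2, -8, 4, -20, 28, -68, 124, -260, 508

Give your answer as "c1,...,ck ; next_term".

-1,2 ; -1028

  a_2 = -1·-2 + 2·-5 = -8
  a_3 = -1·-8 + 2·-2 = 4
  a_4 = -1·4 + 2·-8 = -20
  a_5 = -1·-20 + 2·4 = 28
  a_6 = -1·28 + 2·-20 = -68
  a_7 = -1·-68 + 2·28 = 124
  a_8 = -1·124 + 2·-68 = -260
  a_9 = -1·-260 + 2·124 = 508
  a_10 = -1·508 + 2·-260 = -1028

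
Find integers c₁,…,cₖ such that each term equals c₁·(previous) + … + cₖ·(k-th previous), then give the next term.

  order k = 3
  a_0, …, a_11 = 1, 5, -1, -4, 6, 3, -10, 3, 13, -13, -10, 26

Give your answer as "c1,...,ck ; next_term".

  a_3 = 0·-1 + -1·5 + 1·1 = -4
  a_4 = 0·-4 + -1·-1 + 1·5 = 6
  a_5 = 0·6 + -1·-4 + 1·-1 = 3
  a_6 = 0·3 + -1·6 + 1·-4 = -10
  a_7 = 0·-10 + -1·3 + 1·6 = 3
  a_8 = 0·3 + -1·-10 + 1·3 = 13
  a_9 = 0·13 + -1·3 + 1·-10 = -13
  a_10 = 0·-13 + -1·13 + 1·3 = -10
  a_11 = 0·-10 + -1·-13 + 1·13 = 26
  a_12 = 0·26 + -1·-10 + 1·-13 = -3

0,-1,1 ; -3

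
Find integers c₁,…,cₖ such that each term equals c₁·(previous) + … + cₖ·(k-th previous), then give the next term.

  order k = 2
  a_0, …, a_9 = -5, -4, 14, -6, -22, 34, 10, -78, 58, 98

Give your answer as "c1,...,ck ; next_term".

  a_2 = -1·-4 + -2·-5 = 14
  a_3 = -1·14 + -2·-4 = -6
  a_4 = -1·-6 + -2·14 = -22
  a_5 = -1·-22 + -2·-6 = 34
  a_6 = -1·34 + -2·-22 = 10
  a_7 = -1·10 + -2·34 = -78
  a_8 = -1·-78 + -2·10 = 58
  a_9 = -1·58 + -2·-78 = 98
  a_10 = -1·98 + -2·58 = -214

-1,-2 ; -214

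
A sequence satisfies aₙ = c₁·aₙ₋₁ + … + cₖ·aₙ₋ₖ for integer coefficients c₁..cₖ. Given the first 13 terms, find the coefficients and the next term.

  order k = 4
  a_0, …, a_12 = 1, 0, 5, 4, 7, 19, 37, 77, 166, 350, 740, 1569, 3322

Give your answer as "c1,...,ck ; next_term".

2,0,1,-1 ; 7034

  a_4 = 2·4 + 0·5 + 1·0 + -1·1 = 7
  a_5 = 2·7 + 0·4 + 1·5 + -1·0 = 19
  a_6 = 2·19 + 0·7 + 1·4 + -1·5 = 37
  a_7 = 2·37 + 0·19 + 1·7 + -1·4 = 77
  a_8 = 2·77 + 0·37 + 1·19 + -1·7 = 166
  a_9 = 2·166 + 0·77 + 1·37 + -1·19 = 350
  a_10 = 2·350 + 0·166 + 1·77 + -1·37 = 740
  a_11 = 2·740 + 0·350 + 1·166 + -1·77 = 1569
  a_12 = 2·1569 + 0·740 + 1·350 + -1·166 = 3322
  a_13 = 2·3322 + 0·1569 + 1·740 + -1·350 = 7034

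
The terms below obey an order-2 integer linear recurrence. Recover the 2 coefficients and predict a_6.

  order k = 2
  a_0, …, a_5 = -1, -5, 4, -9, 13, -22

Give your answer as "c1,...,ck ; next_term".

-1,1 ; 35

  a_2 = -1·-5 + 1·-1 = 4
  a_3 = -1·4 + 1·-5 = -9
  a_4 = -1·-9 + 1·4 = 13
  a_5 = -1·13 + 1·-9 = -22
  a_6 = -1·-22 + 1·13 = 35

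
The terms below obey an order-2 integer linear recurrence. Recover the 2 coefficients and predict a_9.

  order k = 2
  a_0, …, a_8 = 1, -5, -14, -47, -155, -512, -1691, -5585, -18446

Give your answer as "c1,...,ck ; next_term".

3,1 ; -60923

  a_2 = 3·-5 + 1·1 = -14
  a_3 = 3·-14 + 1·-5 = -47
  a_4 = 3·-47 + 1·-14 = -155
  a_5 = 3·-155 + 1·-47 = -512
  a_6 = 3·-512 + 1·-155 = -1691
  a_7 = 3·-1691 + 1·-512 = -5585
  a_8 = 3·-5585 + 1·-1691 = -18446
  a_9 = 3·-18446 + 1·-5585 = -60923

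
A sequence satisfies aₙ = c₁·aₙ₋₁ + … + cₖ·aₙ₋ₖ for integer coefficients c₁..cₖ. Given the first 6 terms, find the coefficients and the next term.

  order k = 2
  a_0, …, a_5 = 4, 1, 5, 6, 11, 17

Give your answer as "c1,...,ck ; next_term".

  a_2 = 1·1 + 1·4 = 5
  a_3 = 1·5 + 1·1 = 6
  a_4 = 1·6 + 1·5 = 11
  a_5 = 1·11 + 1·6 = 17
  a_6 = 1·17 + 1·11 = 28

1,1 ; 28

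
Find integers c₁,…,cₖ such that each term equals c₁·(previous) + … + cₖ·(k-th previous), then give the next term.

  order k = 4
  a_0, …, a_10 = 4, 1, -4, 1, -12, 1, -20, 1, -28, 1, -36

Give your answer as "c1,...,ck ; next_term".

0,2,0,-1 ; 1

  a_4 = 0·1 + 2·-4 + 0·1 + -1·4 = -12
  a_5 = 0·-12 + 2·1 + 0·-4 + -1·1 = 1
  a_6 = 0·1 + 2·-12 + 0·1 + -1·-4 = -20
  a_7 = 0·-20 + 2·1 + 0·-12 + -1·1 = 1
  a_8 = 0·1 + 2·-20 + 0·1 + -1·-12 = -28
  a_9 = 0·-28 + 2·1 + 0·-20 + -1·1 = 1
  a_10 = 0·1 + 2·-28 + 0·1 + -1·-20 = -36
  a_11 = 0·-36 + 2·1 + 0·-28 + -1·1 = 1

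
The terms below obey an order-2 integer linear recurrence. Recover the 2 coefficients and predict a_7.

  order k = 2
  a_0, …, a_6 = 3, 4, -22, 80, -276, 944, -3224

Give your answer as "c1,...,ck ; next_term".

-4,-2 ; 11008

  a_2 = -4·4 + -2·3 = -22
  a_3 = -4·-22 + -2·4 = 80
  a_4 = -4·80 + -2·-22 = -276
  a_5 = -4·-276 + -2·80 = 944
  a_6 = -4·944 + -2·-276 = -3224
  a_7 = -4·-3224 + -2·944 = 11008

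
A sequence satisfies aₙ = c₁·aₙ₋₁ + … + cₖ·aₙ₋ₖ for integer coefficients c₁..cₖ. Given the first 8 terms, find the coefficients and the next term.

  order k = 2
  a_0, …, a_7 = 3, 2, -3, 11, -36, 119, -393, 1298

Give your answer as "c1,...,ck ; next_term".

  a_2 = -3·2 + 1·3 = -3
  a_3 = -3·-3 + 1·2 = 11
  a_4 = -3·11 + 1·-3 = -36
  a_5 = -3·-36 + 1·11 = 119
  a_6 = -3·119 + 1·-36 = -393
  a_7 = -3·-393 + 1·119 = 1298
  a_8 = -3·1298 + 1·-393 = -4287

-3,1 ; -4287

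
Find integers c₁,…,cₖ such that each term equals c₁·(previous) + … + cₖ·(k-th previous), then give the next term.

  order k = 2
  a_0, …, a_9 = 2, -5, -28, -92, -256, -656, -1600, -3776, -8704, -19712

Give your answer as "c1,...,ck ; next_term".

4,-4 ; -44032

  a_2 = 4·-5 + -4·2 = -28
  a_3 = 4·-28 + -4·-5 = -92
  a_4 = 4·-92 + -4·-28 = -256
  a_5 = 4·-256 + -4·-92 = -656
  a_6 = 4·-656 + -4·-256 = -1600
  a_7 = 4·-1600 + -4·-656 = -3776
  a_8 = 4·-3776 + -4·-1600 = -8704
  a_9 = 4·-8704 + -4·-3776 = -19712
  a_10 = 4·-19712 + -4·-8704 = -44032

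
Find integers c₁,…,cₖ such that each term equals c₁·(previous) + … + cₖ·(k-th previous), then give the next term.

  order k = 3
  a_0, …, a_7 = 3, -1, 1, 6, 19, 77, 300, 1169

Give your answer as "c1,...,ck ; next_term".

3,3,2 ; 4561

  a_3 = 3·1 + 3·-1 + 2·3 = 6
  a_4 = 3·6 + 3·1 + 2·-1 = 19
  a_5 = 3·19 + 3·6 + 2·1 = 77
  a_6 = 3·77 + 3·19 + 2·6 = 300
  a_7 = 3·300 + 3·77 + 2·19 = 1169
  a_8 = 3·1169 + 3·300 + 2·77 = 4561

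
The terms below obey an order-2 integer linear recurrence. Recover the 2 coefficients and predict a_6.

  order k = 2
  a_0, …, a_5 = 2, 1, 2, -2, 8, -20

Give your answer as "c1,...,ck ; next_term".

-2,2 ; 56

  a_2 = -2·1 + 2·2 = 2
  a_3 = -2·2 + 2·1 = -2
  a_4 = -2·-2 + 2·2 = 8
  a_5 = -2·8 + 2·-2 = -20
  a_6 = -2·-20 + 2·8 = 56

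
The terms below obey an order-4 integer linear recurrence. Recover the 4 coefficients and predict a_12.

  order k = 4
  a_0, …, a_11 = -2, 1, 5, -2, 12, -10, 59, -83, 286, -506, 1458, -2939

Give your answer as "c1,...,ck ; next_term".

-1,3,1,3 ; 7665

  a_4 = -1·-2 + 3·5 + 1·1 + 3·-2 = 12
  a_5 = -1·12 + 3·-2 + 1·5 + 3·1 = -10
  a_6 = -1·-10 + 3·12 + 1·-2 + 3·5 = 59
  a_7 = -1·59 + 3·-10 + 1·12 + 3·-2 = -83
  a_8 = -1·-83 + 3·59 + 1·-10 + 3·12 = 286
  a_9 = -1·286 + 3·-83 + 1·59 + 3·-10 = -506
  a_10 = -1·-506 + 3·286 + 1·-83 + 3·59 = 1458
  a_11 = -1·1458 + 3·-506 + 1·286 + 3·-83 = -2939
  a_12 = -1·-2939 + 3·1458 + 1·-506 + 3·286 = 7665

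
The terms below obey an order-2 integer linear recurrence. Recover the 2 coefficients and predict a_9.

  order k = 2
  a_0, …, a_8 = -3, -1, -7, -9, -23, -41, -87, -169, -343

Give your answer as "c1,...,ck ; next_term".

  a_2 = 1·-1 + 2·-3 = -7
  a_3 = 1·-7 + 2·-1 = -9
  a_4 = 1·-9 + 2·-7 = -23
  a_5 = 1·-23 + 2·-9 = -41
  a_6 = 1·-41 + 2·-23 = -87
  a_7 = 1·-87 + 2·-41 = -169
  a_8 = 1·-169 + 2·-87 = -343
  a_9 = 1·-343 + 2·-169 = -681

1,2 ; -681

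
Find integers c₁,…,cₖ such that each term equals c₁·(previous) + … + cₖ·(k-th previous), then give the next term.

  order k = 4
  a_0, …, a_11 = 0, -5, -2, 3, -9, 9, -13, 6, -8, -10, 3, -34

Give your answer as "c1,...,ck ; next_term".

0,2,1,-1 ; 4

  a_4 = 0·3 + 2·-2 + 1·-5 + -1·0 = -9
  a_5 = 0·-9 + 2·3 + 1·-2 + -1·-5 = 9
  a_6 = 0·9 + 2·-9 + 1·3 + -1·-2 = -13
  a_7 = 0·-13 + 2·9 + 1·-9 + -1·3 = 6
  a_8 = 0·6 + 2·-13 + 1·9 + -1·-9 = -8
  a_9 = 0·-8 + 2·6 + 1·-13 + -1·9 = -10
  a_10 = 0·-10 + 2·-8 + 1·6 + -1·-13 = 3
  a_11 = 0·3 + 2·-10 + 1·-8 + -1·6 = -34
  a_12 = 0·-34 + 2·3 + 1·-10 + -1·-8 = 4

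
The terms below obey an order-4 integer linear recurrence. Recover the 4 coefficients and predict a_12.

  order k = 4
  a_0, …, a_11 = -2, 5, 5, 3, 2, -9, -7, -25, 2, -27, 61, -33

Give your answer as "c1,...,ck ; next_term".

  a_4 = 0·3 + 2·5 + -2·5 + -1·-2 = 2
  a_5 = 0·2 + 2·3 + -2·5 + -1·5 = -9
  a_6 = 0·-9 + 2·2 + -2·3 + -1·5 = -7
  a_7 = 0·-7 + 2·-9 + -2·2 + -1·3 = -25
  a_8 = 0·-25 + 2·-7 + -2·-9 + -1·2 = 2
  a_9 = 0·2 + 2·-25 + -2·-7 + -1·-9 = -27
  a_10 = 0·-27 + 2·2 + -2·-25 + -1·-7 = 61
  a_11 = 0·61 + 2·-27 + -2·2 + -1·-25 = -33
  a_12 = 0·-33 + 2·61 + -2·-27 + -1·2 = 174

0,2,-2,-1 ; 174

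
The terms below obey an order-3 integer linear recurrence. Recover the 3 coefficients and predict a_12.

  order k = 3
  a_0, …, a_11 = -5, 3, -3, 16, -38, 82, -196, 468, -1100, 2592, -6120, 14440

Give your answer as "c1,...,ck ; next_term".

  a_3 = -2·-3 + 0·3 + -2·-5 = 16
  a_4 = -2·16 + 0·-3 + -2·3 = -38
  a_5 = -2·-38 + 0·16 + -2·-3 = 82
  a_6 = -2·82 + 0·-38 + -2·16 = -196
  a_7 = -2·-196 + 0·82 + -2·-38 = 468
  a_8 = -2·468 + 0·-196 + -2·82 = -1100
  a_9 = -2·-1100 + 0·468 + -2·-196 = 2592
  a_10 = -2·2592 + 0·-1100 + -2·468 = -6120
  a_11 = -2·-6120 + 0·2592 + -2·-1100 = 14440
  a_12 = -2·14440 + 0·-6120 + -2·2592 = -34064

-2,0,-2 ; -34064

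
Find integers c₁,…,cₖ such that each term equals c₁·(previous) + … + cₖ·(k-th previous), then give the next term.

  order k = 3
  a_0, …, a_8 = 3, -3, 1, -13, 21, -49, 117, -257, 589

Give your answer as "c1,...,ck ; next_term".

  a_3 = -1·1 + 2·-3 + -2·3 = -13
  a_4 = -1·-13 + 2·1 + -2·-3 = 21
  a_5 = -1·21 + 2·-13 + -2·1 = -49
  a_6 = -1·-49 + 2·21 + -2·-13 = 117
  a_7 = -1·117 + 2·-49 + -2·21 = -257
  a_8 = -1·-257 + 2·117 + -2·-49 = 589
  a_9 = -1·589 + 2·-257 + -2·117 = -1337

-1,2,-2 ; -1337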